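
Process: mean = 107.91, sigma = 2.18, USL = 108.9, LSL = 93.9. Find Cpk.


Cpu = (USL - mean) / (3*sigma) = (108.9 - 107.91) / (3*2.18) = 0.1514
Cpl = (mean - LSL) / (3*sigma) = (107.91 - 93.9) / (3*2.18) = 2.1422
Cpk = min(Cpu, Cpl) = 0.1514

0.1514


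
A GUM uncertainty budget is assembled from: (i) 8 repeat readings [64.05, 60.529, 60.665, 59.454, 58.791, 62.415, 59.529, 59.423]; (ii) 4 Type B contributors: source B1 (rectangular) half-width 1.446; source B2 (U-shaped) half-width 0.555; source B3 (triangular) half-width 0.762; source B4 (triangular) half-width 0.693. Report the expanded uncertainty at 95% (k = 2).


mean = (64.05 + 60.529 + 60.665 + 59.454 + 58.791 + 62.415 + 59.529 + 59.423) / 8 = 60.607
s = sqrt(sum((x - mean)^2)/(n-1)) = 1.7858078
u_A = s / sqrt(n) = 1.7858078 / sqrt(8) = 0.6313784
u_B1 = 1.446 / sqrt(3) = 0.83484849
u_B2 = 0.555 / sqrt(2) = 0.39244426
u_B3 = 0.762 / sqrt(6) = 0.3110852
u_B4 = 0.693 / sqrt(6) = 0.28291607
uc = sqrt(0.6313784^2 + 0.83484849^2 + 0.39244426^2 + 0.3110852^2 + 0.28291607^2) = 1.1943361
U = k * uc = 2 * 1.1943361
U = 2.3887

2.3887


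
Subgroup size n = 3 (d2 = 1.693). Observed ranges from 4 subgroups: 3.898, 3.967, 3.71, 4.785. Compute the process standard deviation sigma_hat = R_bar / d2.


R_bar = (3.898 + 3.967 + 3.71 + 4.785) / 4
R_bar = 16.36 / 4 = 4.09
sigma_hat = R_bar / d2 = 4.09 / 1.693 = 2.4158

2.4158


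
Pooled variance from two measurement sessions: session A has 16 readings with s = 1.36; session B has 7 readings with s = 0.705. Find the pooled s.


s_p = sqrt(((n1-1)*s1^2 + (n2-1)*s2^2) / (n1+n2-2))
numerator = (16-1)*1.36^2 + (7-1)*0.705^2 = 27.744 + 2.98215 = 30.72615
denominator = 16 + 7 - 2 = 21
s_p^2 = 30.72615 / 21 = 1.46315
s_p = sqrt(1.46315) = 1.2096

1.2096


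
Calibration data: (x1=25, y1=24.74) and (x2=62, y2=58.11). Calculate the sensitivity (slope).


slope = (y2 - y1) / (x2 - x1)
= (58.11 - 24.74) / (62 - 25)
= 33.3700 / 37
= 0.9019

0.9019


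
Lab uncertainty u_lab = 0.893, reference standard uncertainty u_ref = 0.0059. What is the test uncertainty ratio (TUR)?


TUR = u_lab / u_ref
= 0.893 / 0.0059
= 151.3559

151.3559


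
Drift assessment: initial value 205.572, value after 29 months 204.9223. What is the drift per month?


rate = (v2 - v1) / months
= (204.9223 - 205.572) / 29
= -0.6497 / 29
= -0.0224

-0.0224


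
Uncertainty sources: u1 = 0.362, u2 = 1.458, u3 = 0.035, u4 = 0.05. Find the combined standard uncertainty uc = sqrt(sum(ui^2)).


uc = sqrt(0.362^2 + 1.458^2 + 0.035^2 + 0.05^2)
uc = sqrt(2.260533)
uc = 1.5035

1.5035


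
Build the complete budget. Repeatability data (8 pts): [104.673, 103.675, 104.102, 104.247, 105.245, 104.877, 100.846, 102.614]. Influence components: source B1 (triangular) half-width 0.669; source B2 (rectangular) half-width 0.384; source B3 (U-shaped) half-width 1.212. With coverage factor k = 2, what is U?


mean = (104.673 + 103.675 + 104.102 + 104.247 + 105.245 + 104.877 + 100.846 + 102.614) / 8 = 103.784875
s = sqrt(sum((x - mean)^2)/(n-1)) = 1.4366431
u_A = s / sqrt(n) = 1.4366431 / sqrt(8) = 0.50793004
u_B1 = 0.669 / sqrt(6) = 0.27311811
u_B2 = 0.384 / sqrt(3) = 0.2217025
u_B3 = 1.212 / sqrt(2) = 0.85701342
uc = sqrt(0.50793004^2 + 0.27311811^2 + 0.2217025^2 + 0.85701342^2) = 1.0565086
U = k * uc = 2 * 1.0565086
U = 2.1130

2.1130


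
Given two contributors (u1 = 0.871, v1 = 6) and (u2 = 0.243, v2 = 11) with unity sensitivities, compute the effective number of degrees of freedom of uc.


uc = sqrt(u1^2 + u2^2) = sqrt(0.871^2 + 0.243^2) = 0.90426213
v_eff = uc^4 / (u1^4/v1 + u2^4/v2)
= 0.90426213^4 / (0.871^4/6 + 0.243^4/11)
= 0.66861694 / 0.096239675
v_eff = 6.9474

6.9474


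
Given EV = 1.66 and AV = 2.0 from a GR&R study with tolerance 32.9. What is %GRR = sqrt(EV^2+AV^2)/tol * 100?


GRR = sqrt(EV^2 + AV^2) = sqrt(1.66^2 + 2.0^2) = 2.5991537
%GRR = GRR / tol * 100 = 2.5991537 / 32.9 * 100
%GRR = 7.9002

7.9002


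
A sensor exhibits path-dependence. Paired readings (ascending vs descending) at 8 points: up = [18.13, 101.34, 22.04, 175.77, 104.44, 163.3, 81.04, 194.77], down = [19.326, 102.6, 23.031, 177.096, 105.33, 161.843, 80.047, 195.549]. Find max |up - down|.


|18.13 - 19.326| = 1.1960
|101.34 - 102.6| = 1.2600
|22.04 - 23.031| = 0.9910
|175.77 - 177.096| = 1.3260
|104.44 - 105.33| = 0.8900
|163.3 - 161.843| = 1.4570
|81.04 - 80.047| = 0.9930
|194.77 - 195.549| = 0.7790
hysteresis = max(diffs) = 1.4570

1.4570


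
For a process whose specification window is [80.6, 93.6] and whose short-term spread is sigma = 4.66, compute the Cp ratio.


Cp = (USL - LSL) / (6 * sigma)
= (93.6 - 80.6) / (6 * 4.66)
= 13.0000 / 27.9600
= 0.4649

0.4649


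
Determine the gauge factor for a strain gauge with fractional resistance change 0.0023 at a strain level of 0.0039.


GF = (dR/R) / epsilon
= 0.0023 / 0.0039
= 0.5897

0.5897


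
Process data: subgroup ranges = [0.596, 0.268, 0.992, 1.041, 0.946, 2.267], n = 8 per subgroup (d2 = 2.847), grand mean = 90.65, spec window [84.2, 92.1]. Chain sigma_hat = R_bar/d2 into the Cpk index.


R_bar = (0.596 + 0.268 + 0.992 + 1.041 + 0.946 + 2.267) / 6 = 1.0183333
sigma = R_bar / d2 = 1.0183333 / 2.847 = 0.35768644
Cp = (USL - LSL)/(6*sigma) = (92.1 - 84.2)/(6*0.35768644) = 3.6811
Cpu = (92.1 - 90.65)/(3*0.35768644) = 1.3513
Cpl = (90.65 - 84.2)/(3*0.35768644) = 6.0109
Cpk = min(Cpu, Cpl) = 1.3513

1.3513


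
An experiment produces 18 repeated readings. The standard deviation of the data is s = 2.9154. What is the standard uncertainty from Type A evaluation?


u_A = s / sqrt(n)
u_A = 2.9154 / sqrt(18)
u_A = 2.9154 / 4.2426407
u_A = 0.6872

0.6872


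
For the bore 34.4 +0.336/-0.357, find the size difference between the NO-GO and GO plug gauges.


GO = nominal - lower_tol (smallest hole = maximum material condition)
GO = 34.4 - 0.357 = 34.043
NO-GO = nominal + upper_tol (largest hole = least material condition)
NO-GO = 34.4 + 0.336 = 34.736
spread = NO-GO - GO = 34.736 - 34.043 = 0.6930

0.6930


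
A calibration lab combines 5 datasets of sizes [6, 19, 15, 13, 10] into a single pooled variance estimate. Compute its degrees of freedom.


nu = sum_i (n_i - 1)
nu = ((6 - 1) + (19 - 1) + (15 - 1) + (13 - 1) + (10 - 1))
nu = 5 + 18 + 14 + 12 + 9
nu = 58

58


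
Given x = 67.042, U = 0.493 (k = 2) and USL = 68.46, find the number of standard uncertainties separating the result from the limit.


u = U / k = 0.493 / 2 = 0.2465
margin = |USL - x| = |68.46 - 67.042| = 1.418
z = margin / u = 1.418 / 0.2465
z = 5.7525

5.7525


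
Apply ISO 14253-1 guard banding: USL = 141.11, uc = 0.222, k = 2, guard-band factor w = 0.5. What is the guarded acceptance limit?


U = k * uc = 2 * 0.222 = 0.444
guard band g = w * U = 0.5 * 0.444 = 0.222
AL = USL - g = 141.11 - 0.222
AL = 140.8880

140.8880


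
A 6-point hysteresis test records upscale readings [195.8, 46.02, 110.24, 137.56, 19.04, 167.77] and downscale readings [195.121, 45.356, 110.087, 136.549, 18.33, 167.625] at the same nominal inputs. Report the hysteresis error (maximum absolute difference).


|195.8 - 195.121| = 0.6790
|46.02 - 45.356| = 0.6640
|110.24 - 110.087| = 0.1530
|137.56 - 136.549| = 1.0110
|19.04 - 18.33| = 0.7100
|167.77 - 167.625| = 0.1450
hysteresis = max(diffs) = 1.0110

1.0110


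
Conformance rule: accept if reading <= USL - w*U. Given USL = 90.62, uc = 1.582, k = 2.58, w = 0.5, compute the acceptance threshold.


U = k * uc = 2.58 * 1.582 = 4.08156
guard band g = w * U = 0.5 * 4.08156 = 2.04078
AL = USL - g = 90.62 - 2.04078
AL = 88.5792

88.5792


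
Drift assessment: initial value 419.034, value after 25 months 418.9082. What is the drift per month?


rate = (v2 - v1) / months
= (418.9082 - 419.034) / 25
= -0.1258 / 25
= -0.0050

-0.0050


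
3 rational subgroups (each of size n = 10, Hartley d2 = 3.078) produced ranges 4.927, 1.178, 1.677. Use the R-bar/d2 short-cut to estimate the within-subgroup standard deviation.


R_bar = (4.927 + 1.178 + 1.677) / 3
R_bar = 7.782 / 3 = 2.594
sigma_hat = R_bar / d2 = 2.594 / 3.078 = 0.8428

0.8428


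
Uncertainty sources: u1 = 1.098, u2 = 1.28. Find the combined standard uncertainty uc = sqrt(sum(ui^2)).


uc = sqrt(1.098^2 + 1.28^2)
uc = sqrt(2.844004)
uc = 1.6864

1.6864


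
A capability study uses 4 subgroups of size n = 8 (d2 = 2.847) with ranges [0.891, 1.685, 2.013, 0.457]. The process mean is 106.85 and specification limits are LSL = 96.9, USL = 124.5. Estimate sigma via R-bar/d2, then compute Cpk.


R_bar = (0.891 + 1.685 + 2.013 + 0.457) / 4 = 1.2615
sigma = R_bar / d2 = 1.2615 / 2.847 = 0.443098
Cp = (USL - LSL)/(6*sigma) = (124.5 - 96.9)/(6*0.443098) = 10.3815
Cpu = (124.5 - 106.85)/(3*0.443098) = 13.2777
Cpl = (106.85 - 96.9)/(3*0.443098) = 7.4852
Cpk = min(Cpu, Cpl) = 7.4852

7.4852


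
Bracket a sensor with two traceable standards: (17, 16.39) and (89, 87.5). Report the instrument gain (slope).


slope = (y2 - y1) / (x2 - x1)
= (87.5 - 16.39) / (89 - 17)
= 71.1100 / 72
= 0.9876

0.9876


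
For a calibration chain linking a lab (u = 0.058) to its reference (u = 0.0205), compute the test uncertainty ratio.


TUR = u_lab / u_ref
= 0.058 / 0.0205
= 2.8293

2.8293


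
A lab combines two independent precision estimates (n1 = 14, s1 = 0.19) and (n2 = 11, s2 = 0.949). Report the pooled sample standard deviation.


s_p = sqrt(((n1-1)*s1^2 + (n2-1)*s2^2) / (n1+n2-2))
numerator = (14-1)*0.19^2 + (11-1)*0.949^2 = 0.4693 + 9.00601 = 9.47531
denominator = 14 + 11 - 2 = 23
s_p^2 = 9.47531 / 23 = 0.41197
s_p = sqrt(0.41197) = 0.6418

0.6418


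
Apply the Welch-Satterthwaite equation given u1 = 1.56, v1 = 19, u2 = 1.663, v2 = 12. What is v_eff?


uc = sqrt(u1^2 + u2^2) = sqrt(1.56^2 + 1.663^2) = 2.2801686
v_eff = uc^4 / (u1^4/v1 + u2^4/v2)
= 2.2801686^4 / (1.56^4/19 + 1.663^4/12)
= 27.031357 / 0.94907006
v_eff = 28.4819

28.4819


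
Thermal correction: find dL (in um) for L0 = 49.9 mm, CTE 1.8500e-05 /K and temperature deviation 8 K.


dL = L * alpha * dT
= 49.9 * 1.8500e-05 * 8
= 0.0073852 mm
dL_um = 0.0073852 * 1000 = 7.3852 um

7.3852


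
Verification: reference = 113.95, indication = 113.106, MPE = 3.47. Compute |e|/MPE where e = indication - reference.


e = indication - reference = 113.106 - 113.95 = -0.8440
|e| = 0.8440
ratio = |e| / MPE = 0.8440 / 3.47
ratio = 0.2432

0.2432


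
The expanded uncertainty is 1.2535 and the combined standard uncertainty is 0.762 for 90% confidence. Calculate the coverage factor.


k = U / uc
k = 1.2535 / 0.762
k = 1.645

1.645


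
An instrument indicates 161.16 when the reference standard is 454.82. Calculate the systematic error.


Systematic error = measured - true
= 161.16 - 454.82
= -293.6600

-293.6600


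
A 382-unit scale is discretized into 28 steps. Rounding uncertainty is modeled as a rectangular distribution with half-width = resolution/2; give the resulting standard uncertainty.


resolution = range / divisions
resolution = 382 / 28 = 13.642857
u_res = resolution / (2*sqrt(3))
u_res = 13.642857 / 3.4641016
u_res = 3.9384

3.9384


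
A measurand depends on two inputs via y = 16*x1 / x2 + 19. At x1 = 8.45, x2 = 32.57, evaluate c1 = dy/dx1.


y = 16*x1 / x2 + 19
dy/dx1 = 16/x2
Evaluate at x2 = 32.57: c1 = 16 / 32.57
c1 = 0.4912

0.4912


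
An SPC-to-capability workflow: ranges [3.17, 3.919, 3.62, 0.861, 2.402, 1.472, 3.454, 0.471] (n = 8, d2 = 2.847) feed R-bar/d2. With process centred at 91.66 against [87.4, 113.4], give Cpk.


R_bar = (3.17 + 3.919 + 3.62 + 0.861 + 2.402 + 1.472 + 3.454 + 0.471) / 8 = 2.421125
sigma = R_bar / d2 = 2.421125 / 2.847 = 0.85041272
Cp = (USL - LSL)/(6*sigma) = (113.4 - 87.4)/(6*0.85041272) = 5.0956
Cpu = (113.4 - 91.66)/(3*0.85041272) = 8.5214
Cpl = (91.66 - 87.4)/(3*0.85041272) = 1.6698
Cpk = min(Cpu, Cpl) = 1.6698

1.6698


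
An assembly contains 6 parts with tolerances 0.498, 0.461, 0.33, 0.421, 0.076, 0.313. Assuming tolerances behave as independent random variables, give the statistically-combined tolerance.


RSS = sqrt(0.498^2 + 0.461^2 + 0.33^2 + 0.421^2 + 0.076^2 + 0.313^2)
= sqrt(0.850411)
= 0.9222

0.9222


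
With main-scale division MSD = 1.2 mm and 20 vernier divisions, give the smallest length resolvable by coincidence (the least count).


LC = MSD / n_div
= 1.2 / 20
= 0.0600

0.0600


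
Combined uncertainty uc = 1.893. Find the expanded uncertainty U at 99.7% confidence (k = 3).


U = k * uc
U = 3 * 1.893
U = 5.6790

5.6790


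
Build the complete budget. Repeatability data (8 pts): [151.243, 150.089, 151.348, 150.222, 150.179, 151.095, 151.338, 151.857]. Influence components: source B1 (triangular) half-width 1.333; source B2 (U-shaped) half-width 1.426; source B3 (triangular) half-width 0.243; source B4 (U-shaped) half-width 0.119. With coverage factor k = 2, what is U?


mean = (151.243 + 150.089 + 151.348 + 150.222 + 150.179 + 151.095 + 151.338 + 151.857) / 8 = 150.921375
s = sqrt(sum((x - mean)^2)/(n-1)) = 0.66522412
u_A = s / sqrt(n) = 0.66522412 / sqrt(8) = 0.23519224
u_B1 = 1.333 / sqrt(6) = 0.54419497
u_B2 = 1.426 / sqrt(2) = 1.0083343
u_B3 = 0.243 / sqrt(6) = 0.099204335
u_B4 = 0.119 / sqrt(2) = 0.084145707
uc = sqrt(0.23519224^2 + 0.54419497^2 + 1.0083343^2 + 0.099204335^2 + 0.084145707^2) = 1.1769127
U = k * uc = 2 * 1.1769127
U = 2.3538

2.3538


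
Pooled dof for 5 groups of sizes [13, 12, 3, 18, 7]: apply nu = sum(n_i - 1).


nu = sum_i (n_i - 1)
nu = ((13 - 1) + (12 - 1) + (3 - 1) + (18 - 1) + (7 - 1))
nu = 12 + 11 + 2 + 17 + 6
nu = 48

48


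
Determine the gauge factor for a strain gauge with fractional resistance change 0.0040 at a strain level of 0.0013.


GF = (dR/R) / epsilon
= 0.0040 / 0.0013
= 3.0769

3.0769


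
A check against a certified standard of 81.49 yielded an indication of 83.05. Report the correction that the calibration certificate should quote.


Correction = standard - reading
= 81.49 - 83.05
= -1.5600

-1.5600


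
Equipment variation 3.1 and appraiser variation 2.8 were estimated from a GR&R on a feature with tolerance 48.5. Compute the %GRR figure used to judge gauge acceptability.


GRR = sqrt(EV^2 + AV^2) = sqrt(3.1^2 + 2.8^2) = 4.1773197
%GRR = GRR / tol * 100 = 4.1773197 / 48.5 * 100
%GRR = 8.6130

8.6130


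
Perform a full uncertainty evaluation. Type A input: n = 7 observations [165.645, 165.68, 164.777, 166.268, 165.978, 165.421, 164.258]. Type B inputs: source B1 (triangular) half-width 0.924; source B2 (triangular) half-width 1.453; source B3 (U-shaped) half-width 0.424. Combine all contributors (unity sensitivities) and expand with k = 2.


mean = (165.645 + 165.68 + 164.777 + 166.268 + 165.978 + 165.421 + 164.258) / 7 = 165.4324286
s = sqrt(sum((x - mean)^2)/(n-1)) = 0.69657564
u_A = s / sqrt(n) = 0.69657564 / sqrt(7) = 0.26328084
u_B1 = 0.924 / sqrt(6) = 0.37722142
u_B2 = 1.453 / sqrt(6) = 0.59318477
u_B3 = 0.424 / sqrt(2) = 0.29981328
uc = sqrt(0.26328084^2 + 0.37722142^2 + 0.59318477^2 + 0.29981328^2) = 0.80831242
U = k * uc = 2 * 0.80831242
U = 1.6166

1.6166


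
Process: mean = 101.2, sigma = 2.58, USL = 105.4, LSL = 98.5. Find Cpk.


Cpu = (USL - mean) / (3*sigma) = (105.4 - 101.2) / (3*2.58) = 0.5426
Cpl = (mean - LSL) / (3*sigma) = (101.2 - 98.5) / (3*2.58) = 0.3488
Cpk = min(Cpu, Cpl) = 0.3488

0.3488


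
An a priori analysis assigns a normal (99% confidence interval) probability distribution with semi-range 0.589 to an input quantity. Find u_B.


u_B = half_width / 2.576
u_B = 0.589 / 2.576
u_B = 0.2286

0.2286


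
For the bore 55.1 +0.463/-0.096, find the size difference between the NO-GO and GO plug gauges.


GO = nominal - lower_tol (smallest hole = maximum material condition)
GO = 55.1 - 0.096 = 55.004
NO-GO = nominal + upper_tol (largest hole = least material condition)
NO-GO = 55.1 + 0.463 = 55.563
spread = NO-GO - GO = 55.563 - 55.004 = 0.5590

0.5590


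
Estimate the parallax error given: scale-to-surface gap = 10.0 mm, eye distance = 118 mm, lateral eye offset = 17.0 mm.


error = h * offset / d
= 10.0 * 17.0 / 118
= 1.4407

1.4407


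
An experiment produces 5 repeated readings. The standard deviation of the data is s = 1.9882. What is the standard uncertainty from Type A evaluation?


u_A = s / sqrt(n)
u_A = 1.9882 / sqrt(5)
u_A = 1.9882 / 2.236068
u_A = 0.8892

0.8892


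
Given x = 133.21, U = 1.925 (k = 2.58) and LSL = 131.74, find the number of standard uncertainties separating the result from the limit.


u = U / k = 1.925 / 2.58 = 0.74612403
margin = |LSL - x| = |131.74 - 133.21| = 1.47
z = margin / u = 1.47 / 0.74612403
z = 1.9702

1.9702


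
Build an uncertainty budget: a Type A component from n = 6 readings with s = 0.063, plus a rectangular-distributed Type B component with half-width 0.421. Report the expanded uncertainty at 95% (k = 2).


u_A = s / sqrt(n) = 0.063 / sqrt(6) = 0.025719642
u_B = half_width / sqrt(3) = 0.421 / sqrt(3) = 0.24306446
uc = sqrt(u_A^2 + u_B^2) = sqrt(0.025719642^2 + 0.24306446^2) = 0.24442142
U = k * uc = 2 * 0.24442142
U = 0.4888

0.4888


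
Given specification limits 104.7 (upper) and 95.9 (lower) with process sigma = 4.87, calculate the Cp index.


Cp = (USL - LSL) / (6 * sigma)
= (104.7 - 95.9) / (6 * 4.87)
= 8.8000 / 29.2200
= 0.3012

0.3012


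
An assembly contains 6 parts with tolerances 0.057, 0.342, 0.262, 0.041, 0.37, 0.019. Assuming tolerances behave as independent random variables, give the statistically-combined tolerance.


RSS = sqrt(0.057^2 + 0.342^2 + 0.262^2 + 0.041^2 + 0.37^2 + 0.019^2)
= sqrt(0.327799)
= 0.5725

0.5725


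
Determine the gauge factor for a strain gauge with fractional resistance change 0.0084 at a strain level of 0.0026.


GF = (dR/R) / epsilon
= 0.0084 / 0.0026
= 3.2308

3.2308


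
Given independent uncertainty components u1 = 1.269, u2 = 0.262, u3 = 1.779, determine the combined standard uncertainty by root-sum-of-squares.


uc = sqrt(1.269^2 + 0.262^2 + 1.779^2)
uc = sqrt(4.843846)
uc = 2.2009

2.2009


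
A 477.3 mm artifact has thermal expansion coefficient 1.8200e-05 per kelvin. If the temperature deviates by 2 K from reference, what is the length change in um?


dL = L * alpha * dT
= 477.3 * 1.8200e-05 * 2
= 0.0173737 mm
dL_um = 0.0173737 * 1000 = 17.3737 um

17.3737


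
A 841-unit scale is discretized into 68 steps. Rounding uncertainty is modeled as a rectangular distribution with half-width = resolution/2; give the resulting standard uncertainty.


resolution = range / divisions
resolution = 841 / 68 = 12.367647
u_res = resolution / (2*sqrt(3))
u_res = 12.367647 / 3.4641016
u_res = 3.5702

3.5702


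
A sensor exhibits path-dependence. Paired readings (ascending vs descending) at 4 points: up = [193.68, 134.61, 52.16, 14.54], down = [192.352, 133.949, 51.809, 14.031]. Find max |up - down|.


|193.68 - 192.352| = 1.3280
|134.61 - 133.949| = 0.6610
|52.16 - 51.809| = 0.3510
|14.54 - 14.031| = 0.5090
hysteresis = max(diffs) = 1.3280

1.3280


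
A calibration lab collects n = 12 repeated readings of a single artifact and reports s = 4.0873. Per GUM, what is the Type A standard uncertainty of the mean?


u_A = s / sqrt(n)
u_A = 4.0873 / sqrt(12)
u_A = 4.0873 / 3.4641016
u_A = 1.1799

1.1799


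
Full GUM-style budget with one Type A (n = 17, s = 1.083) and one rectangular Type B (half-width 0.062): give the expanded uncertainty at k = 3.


u_A = s / sqrt(n) = 1.083 / sqrt(17) = 0.26266608
u_B = half_width / sqrt(3) = 0.062 / sqrt(3) = 0.035795717
uc = sqrt(u_A^2 + u_B^2) = sqrt(0.26266608^2 + 0.035795717^2) = 0.26509395
U = k * uc = 3 * 0.26509395
U = 0.7953

0.7953


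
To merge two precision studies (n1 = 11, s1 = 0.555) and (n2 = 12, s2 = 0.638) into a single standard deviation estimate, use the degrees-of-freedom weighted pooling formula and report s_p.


s_p = sqrt(((n1-1)*s1^2 + (n2-1)*s2^2) / (n1+n2-2))
numerator = (11-1)*0.555^2 + (12-1)*0.638^2 = 3.08025 + 4.477484 = 7.557734
denominator = 11 + 12 - 2 = 21
s_p^2 = 7.557734 / 21 = 0.3598921
s_p = sqrt(0.3598921) = 0.5999

0.5999


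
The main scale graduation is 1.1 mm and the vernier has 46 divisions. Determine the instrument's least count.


LC = MSD / n_div
= 1.1 / 46
= 0.0239

0.0239


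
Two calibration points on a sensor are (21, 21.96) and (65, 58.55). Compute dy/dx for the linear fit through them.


slope = (y2 - y1) / (x2 - x1)
= (58.55 - 21.96) / (65 - 21)
= 36.5900 / 44
= 0.8316

0.8316


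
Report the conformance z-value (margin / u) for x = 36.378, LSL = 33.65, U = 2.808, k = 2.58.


u = U / k = 2.808 / 2.58 = 1.0883721
margin = |LSL - x| = |33.65 - 36.378| = 2.728
z = margin / u = 2.728 / 1.0883721
z = 2.5065

2.5065


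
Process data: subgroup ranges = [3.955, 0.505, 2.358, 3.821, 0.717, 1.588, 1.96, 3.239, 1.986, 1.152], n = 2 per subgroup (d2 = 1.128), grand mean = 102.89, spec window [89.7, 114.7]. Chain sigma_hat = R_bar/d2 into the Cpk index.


R_bar = (3.955 + 0.505 + 2.358 + 3.821 + 0.717 + 1.588 + 1.96 + 3.239 + 1.986 + 1.152) / 10 = 2.1281
sigma = R_bar / d2 = 2.1281 / 1.128 = 1.8866135
Cp = (USL - LSL)/(6*sigma) = (114.7 - 89.7)/(6*1.8866135) = 2.2085
Cpu = (114.7 - 102.89)/(3*1.8866135) = 2.0866
Cpl = (102.89 - 89.7)/(3*1.8866135) = 2.3305
Cpk = min(Cpu, Cpl) = 2.0866

2.0866


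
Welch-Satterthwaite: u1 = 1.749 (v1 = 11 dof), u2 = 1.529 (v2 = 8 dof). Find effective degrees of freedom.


uc = sqrt(u1^2 + u2^2) = sqrt(1.749^2 + 1.529^2) = 2.3231104
v_eff = uc^4 / (u1^4/v1 + u2^4/v2)
= 2.3231104^4 / (1.749^4/11 + 1.529^4/8)
= 29.125903 / 1.5338682
v_eff = 18.9885

18.9885


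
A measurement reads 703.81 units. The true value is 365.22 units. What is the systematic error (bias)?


Systematic error = measured - true
= 703.81 - 365.22
= 338.5900

338.5900


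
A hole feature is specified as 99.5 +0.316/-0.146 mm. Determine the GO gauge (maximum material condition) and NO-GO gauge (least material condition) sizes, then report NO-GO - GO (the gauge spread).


GO = nominal - lower_tol (smallest hole = maximum material condition)
GO = 99.5 - 0.146 = 99.354
NO-GO = nominal + upper_tol (largest hole = least material condition)
NO-GO = 99.5 + 0.316 = 99.816
spread = NO-GO - GO = 99.816 - 99.354 = 0.4620

0.4620


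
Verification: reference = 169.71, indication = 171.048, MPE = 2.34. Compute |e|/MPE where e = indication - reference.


e = indication - reference = 171.048 - 169.71 = 1.3380
|e| = 1.3380
ratio = |e| / MPE = 1.3380 / 2.34
ratio = 0.5718

0.5718


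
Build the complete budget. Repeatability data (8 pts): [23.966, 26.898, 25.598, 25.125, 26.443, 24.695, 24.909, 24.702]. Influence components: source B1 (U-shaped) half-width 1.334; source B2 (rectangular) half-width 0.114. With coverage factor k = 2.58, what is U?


mean = (23.966 + 26.898 + 25.598 + 25.125 + 26.443 + 24.695 + 24.909 + 24.702) / 8 = 25.292
s = sqrt(sum((x - mean)^2)/(n-1)) = 0.97358219
u_A = s / sqrt(n) = 0.97358219 / sqrt(8) = 0.34421328
u_B1 = 1.334 / sqrt(2) = 0.94328045
u_B2 = 0.114 / sqrt(3) = 0.065817931
uc = sqrt(0.34421328^2 + 0.94328045^2 + 0.065817931^2) = 1.0062767
U = k * uc = 2.58 * 1.0062767
U = 2.5962

2.5962


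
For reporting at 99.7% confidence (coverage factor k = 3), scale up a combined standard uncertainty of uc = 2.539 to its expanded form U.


U = k * uc
U = 3 * 2.539
U = 7.6170

7.6170


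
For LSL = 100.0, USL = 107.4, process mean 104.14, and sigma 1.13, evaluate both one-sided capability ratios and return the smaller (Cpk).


Cpu = (USL - mean) / (3*sigma) = (107.4 - 104.14) / (3*1.13) = 0.9617
Cpl = (mean - LSL) / (3*sigma) = (104.14 - 100.0) / (3*1.13) = 1.2212
Cpk = min(Cpu, Cpl) = 0.9617

0.9617


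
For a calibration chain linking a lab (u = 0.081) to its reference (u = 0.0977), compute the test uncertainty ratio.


TUR = u_lab / u_ref
= 0.081 / 0.0977
= 0.8291

0.8291


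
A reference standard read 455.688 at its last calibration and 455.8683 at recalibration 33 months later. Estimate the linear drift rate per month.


rate = (v2 - v1) / months
= (455.8683 - 455.688) / 33
= 0.1803 / 33
= 0.0055

0.0055


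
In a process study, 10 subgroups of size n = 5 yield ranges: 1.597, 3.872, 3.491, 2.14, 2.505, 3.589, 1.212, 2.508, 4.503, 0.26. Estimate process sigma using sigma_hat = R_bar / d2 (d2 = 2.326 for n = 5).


R_bar = (1.597 + 3.872 + 3.491 + 2.14 + 2.505 + 3.589 + 1.212 + 2.508 + 4.503 + 0.26) / 10
R_bar = 25.677 / 10 = 2.5677
sigma_hat = R_bar / d2 = 2.5677 / 2.326 = 1.1039

1.1039


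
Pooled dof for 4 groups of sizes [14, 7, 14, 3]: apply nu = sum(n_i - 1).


nu = sum_i (n_i - 1)
nu = ((14 - 1) + (7 - 1) + (14 - 1) + (3 - 1))
nu = 13 + 6 + 13 + 2
nu = 34

34


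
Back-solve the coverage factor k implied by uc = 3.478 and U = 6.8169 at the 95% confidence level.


k = U / uc
k = 6.8169 / 3.478
k = 1.96

1.96


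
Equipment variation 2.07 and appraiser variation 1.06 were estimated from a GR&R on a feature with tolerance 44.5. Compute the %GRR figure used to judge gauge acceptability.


GRR = sqrt(EV^2 + AV^2) = sqrt(2.07^2 + 1.06^2) = 2.3256182
%GRR = GRR / tol * 100 = 2.3256182 / 44.5 * 100
%GRR = 5.2261

5.2261


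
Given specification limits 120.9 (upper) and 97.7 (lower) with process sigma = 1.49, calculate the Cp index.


Cp = (USL - LSL) / (6 * sigma)
= (120.9 - 97.7) / (6 * 1.49)
= 23.2000 / 8.9400
= 2.5951

2.5951


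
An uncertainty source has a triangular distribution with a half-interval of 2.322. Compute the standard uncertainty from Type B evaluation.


u_B = half_width / sqrt(6)
u_B = 2.322 / 2.4494897
u_B = 0.9480

0.9480


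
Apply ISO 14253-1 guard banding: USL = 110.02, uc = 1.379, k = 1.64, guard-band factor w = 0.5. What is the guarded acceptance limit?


U = k * uc = 1.64 * 1.379 = 2.26156
guard band g = w * U = 0.5 * 2.26156 = 1.13078
AL = USL - g = 110.02 - 1.13078
AL = 108.8892

108.8892


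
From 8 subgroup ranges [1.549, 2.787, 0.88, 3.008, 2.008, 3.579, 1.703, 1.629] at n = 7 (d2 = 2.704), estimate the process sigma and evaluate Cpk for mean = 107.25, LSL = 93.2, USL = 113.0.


R_bar = (1.549 + 2.787 + 0.88 + 3.008 + 2.008 + 3.579 + 1.703 + 1.629) / 8 = 2.142875
sigma = R_bar / d2 = 2.142875 / 2.704 = 0.79248336
Cp = (USL - LSL)/(6*sigma) = (113.0 - 93.2)/(6*0.79248336) = 4.1641
Cpu = (113.0 - 107.25)/(3*0.79248336) = 2.4186
Cpl = (107.25 - 93.2)/(3*0.79248336) = 5.9097
Cpk = min(Cpu, Cpl) = 2.4186

2.4186


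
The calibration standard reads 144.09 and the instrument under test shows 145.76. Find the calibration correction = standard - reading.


Correction = standard - reading
= 144.09 - 145.76
= -1.6700

-1.6700


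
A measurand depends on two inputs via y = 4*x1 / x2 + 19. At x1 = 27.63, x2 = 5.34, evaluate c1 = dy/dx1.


y = 4*x1 / x2 + 19
dy/dx1 = 4/x2
Evaluate at x2 = 5.34: c1 = 4 / 5.34
c1 = 0.7491

0.7491


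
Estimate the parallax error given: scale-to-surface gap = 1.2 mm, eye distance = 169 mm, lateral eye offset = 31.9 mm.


error = h * offset / d
= 1.2 * 31.9 / 169
= 0.2265

0.2265


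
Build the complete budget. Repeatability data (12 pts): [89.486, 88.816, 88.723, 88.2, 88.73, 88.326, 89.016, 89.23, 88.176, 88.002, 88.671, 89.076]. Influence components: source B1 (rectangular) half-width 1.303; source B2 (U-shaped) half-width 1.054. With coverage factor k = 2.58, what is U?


mean = (89.486 + 88.816 + 88.723 + 88.2 + 88.73 + 88.326 + 89.016 + 89.23 + 88.176 + 88.002 + 88.671 + 89.076) / 12 = 88.70433333
s = sqrt(sum((x - mean)^2)/(n-1)) = 0.45796831
u_A = s / sqrt(n) = 0.45796831 / sqrt(12) = 0.13220406
u_B1 = 1.303 / sqrt(3) = 0.7522874
u_B2 = 1.054 / sqrt(2) = 0.74529055
uc = sqrt(0.13220406^2 + 0.7522874^2 + 0.74529055^2) = 1.0671796
U = k * uc = 2.58 * 1.0671796
U = 2.7533

2.7533


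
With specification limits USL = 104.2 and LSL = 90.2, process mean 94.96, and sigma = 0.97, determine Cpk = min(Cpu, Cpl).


Cpu = (USL - mean) / (3*sigma) = (104.2 - 94.96) / (3*0.97) = 3.1753
Cpl = (mean - LSL) / (3*sigma) = (94.96 - 90.2) / (3*0.97) = 1.6357
Cpk = min(Cpu, Cpl) = 1.6357

1.6357


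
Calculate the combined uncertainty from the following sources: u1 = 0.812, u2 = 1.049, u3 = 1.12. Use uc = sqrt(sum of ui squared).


uc = sqrt(0.812^2 + 1.049^2 + 1.12^2)
uc = sqrt(3.014145)
uc = 1.7361

1.7361


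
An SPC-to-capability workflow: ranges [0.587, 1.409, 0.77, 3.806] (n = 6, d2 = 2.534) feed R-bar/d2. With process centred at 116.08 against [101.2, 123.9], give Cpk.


R_bar = (0.587 + 1.409 + 0.77 + 3.806) / 4 = 1.643
sigma = R_bar / d2 = 1.643 / 2.534 = 0.648382
Cp = (USL - LSL)/(6*sigma) = (123.9 - 101.2)/(6*0.648382) = 5.8350
Cpu = (123.9 - 116.08)/(3*0.648382) = 4.0203
Cpl = (116.08 - 101.2)/(3*0.648382) = 7.6498
Cpk = min(Cpu, Cpl) = 4.0203

4.0203


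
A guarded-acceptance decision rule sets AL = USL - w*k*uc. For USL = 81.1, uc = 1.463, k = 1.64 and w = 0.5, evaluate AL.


U = k * uc = 1.64 * 1.463 = 2.39932
guard band g = w * U = 0.5 * 2.39932 = 1.19966
AL = USL - g = 81.1 - 1.19966
AL = 79.9003

79.9003


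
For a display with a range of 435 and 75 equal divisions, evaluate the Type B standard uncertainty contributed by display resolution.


resolution = range / divisions
resolution = 435 / 75 = 5.8
u_res = resolution / (2*sqrt(3))
u_res = 5.8 / 3.4641016
u_res = 1.6743

1.6743


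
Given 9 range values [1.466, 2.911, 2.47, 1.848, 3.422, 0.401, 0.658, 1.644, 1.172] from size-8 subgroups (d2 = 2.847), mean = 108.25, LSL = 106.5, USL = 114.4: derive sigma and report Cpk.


R_bar = (1.466 + 2.911 + 2.47 + 1.848 + 3.422 + 0.401 + 0.658 + 1.644 + 1.172) / 9 = 1.7768889
sigma = R_bar / d2 = 1.7768889 / 2.847 = 0.62412677
Cp = (USL - LSL)/(6*sigma) = (114.4 - 106.5)/(6*0.62412677) = 2.1096
Cpu = (114.4 - 108.25)/(3*0.62412677) = 3.2846
Cpl = (108.25 - 106.5)/(3*0.62412677) = 0.9346
Cpk = min(Cpu, Cpl) = 0.9346

0.9346


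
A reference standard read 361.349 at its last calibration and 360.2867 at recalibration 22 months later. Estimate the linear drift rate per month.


rate = (v2 - v1) / months
= (360.2867 - 361.349) / 22
= -1.0623 / 22
= -0.0483

-0.0483


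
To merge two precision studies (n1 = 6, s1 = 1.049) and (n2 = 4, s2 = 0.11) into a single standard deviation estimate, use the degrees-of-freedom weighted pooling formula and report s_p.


s_p = sqrt(((n1-1)*s1^2 + (n2-1)*s2^2) / (n1+n2-2))
numerator = (6-1)*1.049^2 + (4-1)*0.11^2 = 5.502005 + 0.0363 = 5.538305
denominator = 6 + 4 - 2 = 8
s_p^2 = 5.538305 / 8 = 0.69228813
s_p = sqrt(0.69228813) = 0.8320

0.8320


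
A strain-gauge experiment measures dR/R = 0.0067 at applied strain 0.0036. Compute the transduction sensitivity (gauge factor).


GF = (dR/R) / epsilon
= 0.0067 / 0.0036
= 1.8611

1.8611


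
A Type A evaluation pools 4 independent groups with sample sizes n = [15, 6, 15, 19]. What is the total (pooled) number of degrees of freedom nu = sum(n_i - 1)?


nu = sum_i (n_i - 1)
nu = ((15 - 1) + (6 - 1) + (15 - 1) + (19 - 1))
nu = 14 + 5 + 14 + 18
nu = 51

51


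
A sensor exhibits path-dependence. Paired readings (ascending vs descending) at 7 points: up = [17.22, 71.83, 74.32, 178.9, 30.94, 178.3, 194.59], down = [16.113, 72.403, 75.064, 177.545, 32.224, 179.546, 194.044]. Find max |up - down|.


|17.22 - 16.113| = 1.1070
|71.83 - 72.403| = 0.5730
|74.32 - 75.064| = 0.7440
|178.9 - 177.545| = 1.3550
|30.94 - 32.224| = 1.2840
|178.3 - 179.546| = 1.2460
|194.59 - 194.044| = 0.5460
hysteresis = max(diffs) = 1.3550

1.3550


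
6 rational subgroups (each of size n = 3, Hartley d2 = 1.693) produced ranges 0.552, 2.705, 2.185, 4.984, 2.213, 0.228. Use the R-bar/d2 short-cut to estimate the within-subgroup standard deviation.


R_bar = (0.552 + 2.705 + 2.185 + 4.984 + 2.213 + 0.228) / 6
R_bar = 12.867 / 6 = 2.1445
sigma_hat = R_bar / d2 = 2.1445 / 1.693 = 1.2667

1.2667


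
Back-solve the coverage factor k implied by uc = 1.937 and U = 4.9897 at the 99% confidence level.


k = U / uc
k = 4.9897 / 1.937
k = 2.576

2.576


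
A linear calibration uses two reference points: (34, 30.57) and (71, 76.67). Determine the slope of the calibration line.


slope = (y2 - y1) / (x2 - x1)
= (76.67 - 30.57) / (71 - 34)
= 46.1000 / 37
= 1.2459

1.2459


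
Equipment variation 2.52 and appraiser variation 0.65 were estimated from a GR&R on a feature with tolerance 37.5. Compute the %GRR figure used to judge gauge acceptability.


GRR = sqrt(EV^2 + AV^2) = sqrt(2.52^2 + 0.65^2) = 2.6024796
%GRR = GRR / tol * 100 = 2.6024796 / 37.5 * 100
%GRR = 6.9399

6.9399


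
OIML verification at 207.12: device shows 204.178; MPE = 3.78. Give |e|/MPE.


e = indication - reference = 204.178 - 207.12 = -2.9420
|e| = 2.9420
ratio = |e| / MPE = 2.9420 / 3.78
ratio = 0.7783

0.7783


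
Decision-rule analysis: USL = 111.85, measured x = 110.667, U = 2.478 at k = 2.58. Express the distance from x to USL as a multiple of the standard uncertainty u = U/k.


u = U / k = 2.478 / 2.58 = 0.96046512
margin = |USL - x| = |111.85 - 110.667| = 1.183
z = margin / u = 1.183 / 0.96046512
z = 1.2317

1.2317


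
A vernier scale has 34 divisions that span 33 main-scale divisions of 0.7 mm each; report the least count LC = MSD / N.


LC = MSD / n_div
= 0.7 / 34
= 0.0206

0.0206


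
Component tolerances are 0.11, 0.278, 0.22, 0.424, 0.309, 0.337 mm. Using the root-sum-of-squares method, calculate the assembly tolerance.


RSS = sqrt(0.11^2 + 0.278^2 + 0.22^2 + 0.424^2 + 0.309^2 + 0.337^2)
= sqrt(0.52661)
= 0.7257

0.7257


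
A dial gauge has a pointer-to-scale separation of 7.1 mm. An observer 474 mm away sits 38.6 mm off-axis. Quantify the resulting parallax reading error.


error = h * offset / d
= 7.1 * 38.6 / 474
= 0.5782

0.5782


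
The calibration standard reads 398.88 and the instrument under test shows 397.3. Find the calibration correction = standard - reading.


Correction = standard - reading
= 398.88 - 397.3
= 1.5800

1.5800


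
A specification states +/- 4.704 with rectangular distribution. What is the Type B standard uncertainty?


u_B = half_width / sqrt(3)
u_B = 4.704 / 1.7320508
u_B = 2.7159

2.7159


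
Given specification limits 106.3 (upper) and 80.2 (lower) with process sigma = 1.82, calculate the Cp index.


Cp = (USL - LSL) / (6 * sigma)
= (106.3 - 80.2) / (6 * 1.82)
= 26.1000 / 10.9200
= 2.3901

2.3901


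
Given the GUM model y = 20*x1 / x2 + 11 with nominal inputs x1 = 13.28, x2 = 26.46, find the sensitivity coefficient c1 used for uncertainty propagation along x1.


y = 20*x1 / x2 + 11
dy/dx1 = 20/x2
Evaluate at x2 = 26.46: c1 = 20 / 26.46
c1 = 0.7559

0.7559


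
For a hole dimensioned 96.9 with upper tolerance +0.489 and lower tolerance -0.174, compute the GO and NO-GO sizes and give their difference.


GO = nominal - lower_tol (smallest hole = maximum material condition)
GO = 96.9 - 0.174 = 96.726
NO-GO = nominal + upper_tol (largest hole = least material condition)
NO-GO = 96.9 + 0.489 = 97.389
spread = NO-GO - GO = 97.389 - 96.726 = 0.6630

0.6630


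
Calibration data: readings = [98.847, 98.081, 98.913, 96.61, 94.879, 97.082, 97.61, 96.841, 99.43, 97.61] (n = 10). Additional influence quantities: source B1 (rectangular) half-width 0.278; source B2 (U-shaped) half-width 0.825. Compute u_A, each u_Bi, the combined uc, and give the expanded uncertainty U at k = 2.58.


mean = (98.847 + 98.081 + 98.913 + 96.61 + 94.879 + 97.082 + 97.61 + 96.841 + 99.43 + 97.61) / 10 = 97.5903
s = sqrt(sum((x - mean)^2)/(n-1)) = 1.3369469
u_A = s / sqrt(n) = 1.3369469 / sqrt(10) = 0.42277973
u_B1 = 0.278 / sqrt(3) = 0.16050337
u_B2 = 0.825 / sqrt(2) = 0.58336309
uc = sqrt(0.42277973^2 + 0.16050337^2 + 0.58336309^2) = 0.73811688
U = k * uc = 2.58 * 0.73811688
U = 1.9043

1.9043


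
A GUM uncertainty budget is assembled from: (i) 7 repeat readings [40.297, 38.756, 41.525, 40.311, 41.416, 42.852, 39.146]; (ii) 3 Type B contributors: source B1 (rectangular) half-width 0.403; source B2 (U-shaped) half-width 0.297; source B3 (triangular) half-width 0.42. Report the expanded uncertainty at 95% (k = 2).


mean = (40.297 + 38.756 + 41.525 + 40.311 + 41.416 + 42.852 + 39.146) / 7 = 40.61471429
s = sqrt(sum((x - mean)^2)/(n-1)) = 1.4306905
u_A = s / sqrt(n) = 1.4306905 / sqrt(7) = 0.54075018
u_B1 = 0.403 / sqrt(3) = 0.23267216
u_B2 = 0.297 / sqrt(2) = 0.21001071
u_B3 = 0.42 / sqrt(6) = 0.17146428
uc = sqrt(0.54075018^2 + 0.23267216^2 + 0.21001071^2 + 0.17146428^2) = 0.64811387
U = k * uc = 2 * 0.64811387
U = 1.2962

1.2962


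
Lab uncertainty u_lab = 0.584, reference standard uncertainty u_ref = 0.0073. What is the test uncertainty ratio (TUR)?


TUR = u_lab / u_ref
= 0.584 / 0.0073
= 80.0000

80.0000


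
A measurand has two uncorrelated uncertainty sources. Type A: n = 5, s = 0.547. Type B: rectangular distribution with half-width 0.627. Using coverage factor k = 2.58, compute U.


u_A = s / sqrt(n) = 0.547 / sqrt(5) = 0.24462584
u_B = half_width / sqrt(3) = 0.627 / sqrt(3) = 0.36199862
uc = sqrt(u_A^2 + u_B^2) = sqrt(0.24462584^2 + 0.36199862^2) = 0.43690365
U = k * uc = 2.58 * 0.43690365
U = 1.1272

1.1272


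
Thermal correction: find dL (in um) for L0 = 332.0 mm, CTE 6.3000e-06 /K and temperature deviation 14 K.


dL = L * alpha * dT
= 332.0 * 6.3000e-06 * 14
= 0.0292824 mm
dL_um = 0.0292824 * 1000 = 29.2824 um

29.2824


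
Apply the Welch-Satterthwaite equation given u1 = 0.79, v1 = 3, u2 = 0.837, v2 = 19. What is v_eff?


uc = sqrt(u1^2 + u2^2) = sqrt(0.79^2 + 0.837^2) = 1.1509427
v_eff = uc^4 / (u1^4/v1 + u2^4/v2)
= 1.1509427^4 / (0.79^4/3 + 0.837^4/19)
= 1.7547482 / 0.15566502
v_eff = 11.2726

11.2726


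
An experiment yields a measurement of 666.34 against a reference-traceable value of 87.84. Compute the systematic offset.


Systematic error = measured - true
= 666.34 - 87.84
= 578.5000

578.5000


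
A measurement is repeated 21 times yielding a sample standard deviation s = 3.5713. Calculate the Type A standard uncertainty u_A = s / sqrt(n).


u_A = s / sqrt(n)
u_A = 3.5713 / sqrt(21)
u_A = 3.5713 / 4.5825757
u_A = 0.7793

0.7793


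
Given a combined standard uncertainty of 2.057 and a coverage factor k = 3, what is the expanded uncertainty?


U = k * uc
U = 3 * 2.057
U = 6.1710

6.1710


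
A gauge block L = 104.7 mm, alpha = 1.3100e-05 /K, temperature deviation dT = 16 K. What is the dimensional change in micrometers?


dL = L * alpha * dT
= 104.7 * 1.3100e-05 * 16
= 0.0219451 mm
dL_um = 0.0219451 * 1000 = 21.9451 um

21.9451


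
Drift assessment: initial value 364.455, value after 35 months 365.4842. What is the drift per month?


rate = (v2 - v1) / months
= (365.4842 - 364.455) / 35
= 1.0292 / 35
= 0.0294

0.0294


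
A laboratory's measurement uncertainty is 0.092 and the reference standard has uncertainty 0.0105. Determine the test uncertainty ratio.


TUR = u_lab / u_ref
= 0.092 / 0.0105
= 8.7619

8.7619


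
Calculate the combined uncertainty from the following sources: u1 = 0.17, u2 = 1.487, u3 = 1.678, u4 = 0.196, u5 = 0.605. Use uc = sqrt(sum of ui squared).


uc = sqrt(0.17^2 + 1.487^2 + 1.678^2 + 0.196^2 + 0.605^2)
uc = sqrt(5.460194)
uc = 2.3367

2.3367


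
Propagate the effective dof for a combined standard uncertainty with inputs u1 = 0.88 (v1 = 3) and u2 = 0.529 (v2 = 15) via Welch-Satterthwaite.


uc = sqrt(u1^2 + u2^2) = sqrt(0.88^2 + 0.529^2) = 1.0267624
v_eff = uc^4 / (u1^4/v1 + u2^4/v2)
= 1.0267624^4 / (0.88^4/3 + 0.529^4/15)
= 1.1114241 / 0.20511919
v_eff = 5.4184

5.4184


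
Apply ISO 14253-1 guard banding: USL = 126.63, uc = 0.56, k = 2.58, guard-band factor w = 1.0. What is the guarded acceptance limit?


U = k * uc = 2.58 * 0.56 = 1.4448
guard band g = w * U = 1.0 * 1.4448 = 1.4448
AL = USL - g = 126.63 - 1.4448
AL = 125.1852

125.1852


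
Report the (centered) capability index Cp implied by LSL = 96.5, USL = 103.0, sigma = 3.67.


Cp = (USL - LSL) / (6 * sigma)
= (103.0 - 96.5) / (6 * 3.67)
= 6.5000 / 22.0200
= 0.2952

0.2952
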